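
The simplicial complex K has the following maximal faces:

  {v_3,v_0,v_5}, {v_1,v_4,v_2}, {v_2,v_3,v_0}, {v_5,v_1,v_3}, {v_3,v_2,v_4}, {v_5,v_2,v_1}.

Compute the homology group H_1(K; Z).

H_1 = Z.

Fix the vertex order v_0 < v_1 < v_2 < v_3 < v_4 < v_5 and write every simplex with vertices in increasing order. Then dim K = 2 and the simplices of K are:

  0-simplices (6): [v_0], [v_1], [v_2], [v_3], [v_4], [v_5]
  1-simplices (12): [v_0,v_2], [v_0,v_3], [v_0,v_5], [v_1,v_2], [v_1,v_3], [v_1,v_4], [v_1,v_5], [v_2,v_3], [v_2,v_4], [v_2,v_5], [v_3,v_4], [v_3,v_5]
  2-simplices (6): [v_0,v_2,v_3], [v_0,v_3,v_5], [v_1,v_2,v_4], [v_1,v_2,v_5], [v_1,v_3,v_5], [v_2,v_3,v_4]

giving chain groups C_0 ≅ Z^6, C_1 ≅ Z^12, C_2 ≅ Z^6.

The boundary map ∂_1: C_1 → C_0 sends each edge [p,q] (with p < q) to q − p. For instance
  ∂[v_3,v_5] = [v_5] − [v_3].
The 6×12 boundary matrix has rank 5 and Smith normal form diag(1,1,1,1,1).

∂_2: C_2 → C_1 acts by ∂[p,q,r] = [q,r] − [p,r] + [p,q]. For instance
  ∂[v_2,v_3,v_4] = [v_3,v_4] − [v_2,v_4] + [v_2,v_3],
  ∂[v_0,v_3,v_5] = [v_3,v_5] − [v_0,v_5] + [v_0,v_3].
The resulting 12×6 matrix has rank 6, and its Smith normal form has invariant factors (1,1,1,1,1,1).

Reading off H_k = ker ∂_k / im ∂_{k+1}:

  H_1: rank ker ∂_1 − rank ∂_2 = (12 − 5) − 6 = 1, and the invariant factors of ∂_2 are all 1, so H_1 ≅ Z.

(K is a triangulation of the cylinder S^1 x I.)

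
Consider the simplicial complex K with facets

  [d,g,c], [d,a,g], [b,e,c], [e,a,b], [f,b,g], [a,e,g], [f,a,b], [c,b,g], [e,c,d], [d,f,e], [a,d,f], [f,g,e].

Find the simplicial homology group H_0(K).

Order the vertices as a < b < c < d < e < f < g. Listing each simplex with vertices in this order, K has dimension 2 with simplices:

  0-simplices (7): a, b, c, d, e, f, g
  1-simplices (18): ab, ad, ae, af, ag, bc, be, bf, bg, cd, ce, cg, de, df, dg, ef, eg, fg
  2-simplices (12): abe, abf, adf, adg, aeg, bce, bcg, bfg, cde, cdg, def, efg

so the chain groups are C_0 ≅ Z^7, C_1 ≅ Z^18, C_2 ≅ Z^12.

The boundary map ∂_1: C_1 → C_0 maps an edge to its endpoints' difference, ∂[p,q] = q − p.
This gives a 7×18 integer matrix of rank 6; reducing to Smith normal form yields diagonal entries (1,1,1,1,1,1).

The boundary map ∂_2: C_2 → C_1 sends each 2-simplex [p,q,r] to [q,r] − [p,r] + [p,q]. For instance
  ∂abf = bf − af + ab,
  ∂abe = be − ae + ab.
As a 18×12 matrix over Z this has rank 12, with invariant factors (1,1,1,1,1,1,1,1,1,1,1,2).

Reading off H_k = ker ∂_k / im ∂_{k+1}:

  H_0: rank C_0 − rank ∂_1 = 7 − 6 = 1, and the invariant factors of ∂_1 are all 1, so H_0 = Z.

(K is a triangulation of the real projective plane RP^2.)

H_0 = Z.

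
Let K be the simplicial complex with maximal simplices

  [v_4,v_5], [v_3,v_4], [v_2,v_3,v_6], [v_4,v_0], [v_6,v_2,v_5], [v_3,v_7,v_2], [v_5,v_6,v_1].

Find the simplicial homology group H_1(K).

Fix the vertex order v_0 < v_1 < v_2 < v_3 < v_4 < v_5 < v_6 < v_7 and write every simplex with vertices in increasing order. Then dim K = 2 and the simplices of K are:

  0-simplices (8): [v_0], [v_1], [v_2], [v_3], [v_4], [v_5], [v_6], [v_7]
  1-simplices (12): [v_0,v_4], [v_1,v_5], [v_1,v_6], [v_2,v_3], [v_2,v_5], [v_2,v_6], [v_2,v_7], [v_3,v_4], [v_3,v_6], [v_3,v_7], [v_4,v_5], [v_5,v_6]
  2-simplices (4): [v_1,v_5,v_6], [v_2,v_3,v_6], [v_2,v_3,v_7], [v_2,v_5,v_6]

giving chain groups C_0 ≅ Z^8, C_1 ≅ Z^12, C_2 ≅ Z^4.

Boundary ∂_1: C_1 → C_0 maps an edge to its endpoints' difference, ∂[p,q] = q − p. For instance
  ∂[v_2,v_3] = [v_3] − [v_2].
As a 8×12 matrix over Z this has rank 7, with invariant factors (1,1,1,1,1,1,1).

The boundary map ∂_2: C_2 → C_1 maps a triangle to the signed sum of its edges. For instance
  ∂[v_2,v_3,v_6] = [v_3,v_6] − [v_2,v_6] + [v_2,v_3],
  ∂[v_1,v_5,v_6] = [v_5,v_6] − [v_1,v_6] + [v_1,v_5].
The resulting 12×4 matrix has rank 4, and its Smith normal form has invariant factors (1,1,1,1).

Now H_k = ker ∂_k / im ∂_{k+1}, so:

  H_1: rank ker ∂_1 − rank ∂_2 = (12 − 7) − 4 = 1, and the invariant factors of ∂_2 are all 1, so H_1 = Z.

H_1 = Z.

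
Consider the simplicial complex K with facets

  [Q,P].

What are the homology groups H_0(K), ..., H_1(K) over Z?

Take the total order P < Q on the vertex set. Then K (dimension 1) consists of the simplices:

  0-simplices (2): P, Q
  1-simplices (1): PQ

so the chain groups are C_0 ≅ Z^2, C_1 ≅ Z^1.

∂_1: C_1 → C_0 maps an edge to its endpoints' difference, ∂[p,q] = q − p. For instance
  ∂PQ = Q − P.
This gives a 2×1 integer matrix of rank 1; reducing to Smith normal form yields diagonal entries (1).

Reading off H_k = ker ∂_k / im ∂_{k+1}:

  H_0: rank C_0 − rank ∂_1 = 2 − 1 = 1, and the invariant factors of ∂_1 are all 1, so H_0 = Z.
  H_1: rank ker ∂_1 − rank ∂_2 = (1 − 1) − 0 = 0, and there is no ∂_2, so H_1 = 0.

H_0 ≅ Z,  H_1 = 0.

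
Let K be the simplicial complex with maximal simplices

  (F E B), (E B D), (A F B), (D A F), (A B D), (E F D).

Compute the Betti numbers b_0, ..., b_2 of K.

b_0 = 1, b_1 = 0, b_2 = 1.

Take the total order A < B < D < E < F on the vertex set. Then K (dimension 2) consists of the simplices:

  0-simplices (5): A, B, D, E, F
  1-simplices (9): AB, AD, AF, BD, BE, BF, DE, DF, EF
  2-simplices (6): ABD, ABF, ADF, BDE, BEF, DEF

giving chain groups C_0 ≅ Z^5, C_1 ≅ Z^9, C_2 ≅ Z^6.

∂_1: C_1 → C_0 sends each edge [p,q] (with p < q) to q − p. For instance
  ∂EF = F − E.
The 5×9 boundary matrix has rank 4 and Smith normal form diag(1,1,1,1).

Boundary ∂_2: C_2 → C_1 acts by ∂[p,q,r] = [q,r] − [p,r] + [p,q]. For instance
  ∂BDE = DE − BE + BD,
  ∂BEF = EF − BF + BE.
The resulting 9×6 matrix has rank 5, and its Smith normal form has invariant factors (1,1,1,1,1).

Now H_k = ker ∂_k / im ∂_{k+1}, so:

  H_0: rank C_0 − rank ∂_1 = 5 − 4 = 1, and the invariant factors of ∂_1 are all 1, so H_0 = Z.
  H_1: rank ker ∂_1 − rank ∂_2 = (9 − 4) − 5 = 0, and the invariant factors of ∂_2 are all 1, so H_1 = 0.
  H_2: rank ker ∂_2 − rank ∂_3 = (6 − 5) − 0 = 1, and there is no ∂_3, so H_2 = Z.

(K is a triangulation of the 2-sphere S^2.)

Hence the Betti numbers are b_0 = 1, b_1 = 0, b_2 = 1.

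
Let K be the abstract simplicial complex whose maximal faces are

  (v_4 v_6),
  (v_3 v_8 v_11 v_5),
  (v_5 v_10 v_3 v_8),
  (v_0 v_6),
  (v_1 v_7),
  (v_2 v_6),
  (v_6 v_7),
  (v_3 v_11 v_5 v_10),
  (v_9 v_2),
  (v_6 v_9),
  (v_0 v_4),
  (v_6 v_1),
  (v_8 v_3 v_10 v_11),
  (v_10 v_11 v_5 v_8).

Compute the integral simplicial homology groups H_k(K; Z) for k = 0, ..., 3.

We work with the vertex ordering v_0 < v_1 < v_2 < v_3 < v_4 < v_5 < v_6 < v_7 < v_8 < v_9 < v_10 < v_11. The simplices of K, each written with vertices in increasing order, are:

  0-simplices (12): [v_0], [v_1], [v_2], [v_3], [v_4], [v_5], [v_6], [v_7], [v_8], [v_9], [v_10], [v_11]
  1-simplices (19): (19 of them)
  2-simplices (10): [v_3,v_5,v_8], [v_3,v_5,v_10], [v_3,v_5,v_11], [v_3,v_8,v_10], [v_3,v_8,v_11], [v_3,v_10,v_11], [v_5,v_8,v_10], [v_5,v_8,v_11], [v_5,v_10,v_11], [v_8,v_10,v_11]
  3-simplices (5): [v_3,v_5,v_8,v_10], [v_3,v_5,v_8,v_11], [v_3,v_5,v_10,v_11], [v_3,v_8,v_10,v_11], [v_5,v_8,v_10,v_11]

giving chain groups C_0 ≅ Z^12, C_1 ≅ Z^19, C_2 ≅ Z^10, C_3 ≅ Z^5.

Boundary ∂_1: C_1 → C_0 sends each edge [p,q] (with p < q) to q − p. For instance
  ∂[v_3,v_5] = [v_5] − [v_3].
The 12×19 boundary matrix has rank 10 and Smith normal form diag(1,1,1,1,1,1,1,1,1,1).

∂_2: C_2 → C_1 acts by ∂[p,q,r] = [q,r] − [p,r] + [p,q]. For instance
  ∂[v_8,v_10,v_11] = [v_10,v_11] − [v_8,v_11] + [v_8,v_10],
  ∂[v_3,v_10,v_11] = [v_10,v_11] − [v_3,v_11] + [v_3,v_10].
The resulting 19×10 matrix has rank 6, and its Smith normal form has invariant factors (1,1,1,1,1,1).

Boundary ∂_3: C_3 → C_2 sends each 3-simplex σ to the alternating sum Σ_i (−1)^i (σ with its i-th vertex removed). For instance
  ∂[v_3,v_5,v_8,v_11] = [v_5,v_8,v_11] − [v_3,v_8,v_11] + [v_3,v_5,v_11] − [v_3,v_5,v_8],
  ∂[v_3,v_5,v_10,v_11] = [v_5,v_10,v_11] − [v_3,v_10,v_11] + [v_3,v_5,v_11] − [v_3,v_5,v_10].
This gives a 10×5 integer matrix of rank 4; reducing to Smith normal form yields diagonal entries (1,1,1,1).

From H_k ≅ ker(∂_k) / im(∂_{k+1}) we obtain:

  H_0: rank C_0 − rank ∂_1 = 12 − 10 = 2, and the invariant factors of ∂_1 are all 1, so H_0 = Z^2.
  H_1: rank ker ∂_1 − rank ∂_2 = (19 − 10) − 6 = 3, and the invariant factors of ∂_2 are all 1, so H_1 = Z^3.
  H_2: rank ker ∂_2 − rank ∂_3 = (10 − 6) − 4 = 0, and the invariant factors of ∂_3 are all 1, so H_2 = 0.
  H_3: rank ker ∂_3 − rank ∂_4 = (5 − 4) − 0 = 1, and there is no ∂_4, so H_3 = Z.

H_0 = Z^2,  H_1 = Z^3,  H_2 = 0,  H_3 = Z.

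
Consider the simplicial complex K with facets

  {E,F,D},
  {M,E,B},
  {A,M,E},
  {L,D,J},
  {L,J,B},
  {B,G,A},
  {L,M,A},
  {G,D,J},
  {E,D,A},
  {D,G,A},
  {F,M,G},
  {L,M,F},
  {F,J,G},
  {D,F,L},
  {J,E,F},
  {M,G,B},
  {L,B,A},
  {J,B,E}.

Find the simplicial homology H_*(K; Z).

K has 9 vertices, 27 edges, 18 triangles.
rank ∂_0 = 0, rank ∂_1 = 8 ⇒ b_0 = 9 − 0 − 8 = 1; all invariant factors of ∂_1 are 1 so no torsion. So H_0 = Z.
rank ∂_1 = 8, rank ∂_2 = 18 ⇒ b_1 = 27 − 8 − 18 = 1; ∂_2 has invariant factor(s) [2] giving torsion. So H_1 = Z ⊕ Z/2Z.
rank ∂_2 = 18, rank ∂_3 = 0 ⇒ b_2 = 18 − 18 − 0 = 0. So H_2 = 0.

H_0 = Z,  H_1 = Z ⊕ Z/2Z,  H_2 = 0.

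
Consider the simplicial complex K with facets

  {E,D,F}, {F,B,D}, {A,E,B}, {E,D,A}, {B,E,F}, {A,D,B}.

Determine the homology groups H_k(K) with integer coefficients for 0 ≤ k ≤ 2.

Order the vertices as A < B < D < E < F. Listing each simplex with vertices in this order, K has dimension 2 with simplices:

  0-simplices (5): A, B, D, E, F
  1-simplices (9): AB, AD, AE, BD, BE, BF, DE, DF, EF
  2-simplices (6): ABD, ABE, ADE, BDF, BEF, DEF

so the chain groups are C_0 ≅ Z^5, C_1 ≅ Z^9, C_2 ≅ Z^6.

∂_1: C_1 → C_0 sends each edge [p,q] (with p < q) to q − p. For instance
  ∂AD = D − A.
This gives a 5×9 integer matrix of rank 4; reducing to Smith normal form yields diagonal entries (1,1,1,1).

∂_2: C_2 → C_1 sends each 2-simplex [p,q,r] to [q,r] − [p,r] + [p,q]. For instance
  ∂ADE = DE − AE + AD,
  ∂BEF = EF − BF + BE.
The 9×6 boundary matrix has rank 5 and Smith normal form diag(1,1,1,1,1).

Reading off H_k = ker ∂_k / im ∂_{k+1}:

  H_0: rank C_0 − rank ∂_1 = 5 − 4 = 1, and the invariant factors of ∂_1 are all 1, so H_0 = Z.
  H_1: rank ker ∂_1 − rank ∂_2 = (9 − 4) − 5 = 0, and the invariant factors of ∂_2 are all 1, so H_1 = 0.
  H_2: rank ker ∂_2 − rank ∂_3 = (6 − 5) − 0 = 1, and there is no ∂_3, so H_2 = Z.

As a check, the Euler characteristic is 5 − 9 + 6 = 2, which agrees with 1 − 0 + 1 = 2.

H_0 ≅ Z,  H_1 = 0,  H_2 ≅ Z.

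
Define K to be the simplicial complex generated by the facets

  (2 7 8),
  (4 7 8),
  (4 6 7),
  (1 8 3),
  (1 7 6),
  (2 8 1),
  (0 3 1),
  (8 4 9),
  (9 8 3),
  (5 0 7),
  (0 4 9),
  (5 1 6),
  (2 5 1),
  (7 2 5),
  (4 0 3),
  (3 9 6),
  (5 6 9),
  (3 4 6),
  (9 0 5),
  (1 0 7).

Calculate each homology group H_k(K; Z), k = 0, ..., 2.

Fix the vertex order 0 < 1 < 2 < 3 < 4 < 5 < 6 < 7 < 8 < 9 and write every simplex with vertices in increasing order. Then dim K = 2 and the simplices of K are:

  0-simplices (10): [0], [1], [2], [3], [4], [5], [6], [7], [8], [9]
  1-simplices (30): (30 of them)
  2-simplices (20): (20 of them)

so the chain groups are C_0 ≅ Z^10, C_1 ≅ Z^30, C_2 ≅ Z^20.

The boundary map ∂_1: C_1 → C_0 is given by ∂[p,q] = [q] − [p]. For instance
  ∂[0,1] = [1] − [0].
This gives a 10×30 integer matrix of rank 9; reducing to Smith normal form yields diagonal entries (1,1,1,1,1,1,1,1,1).

Boundary ∂_2: C_2 → C_1 acts by ∂[p,q,r] = [q,r] − [p,r] + [p,q]. For instance
  ∂[0,4,9] = [4,9] − [0,9] + [0,4],
  ∂[5,6,9] = [6,9] − [5,9] + [5,6].
As a 30×20 matrix over Z this has rank 20, with invariant factors (1,1,1,1,1,1,1,1,1,1,1,1,1,1,1,1,1,1,1,2).

From H_k ≅ ker(∂_k) / im(∂_{k+1}) we obtain:

  H_0: rank C_0 − rank ∂_1 = 10 − 9 = 1, and the invariant factors of ∂_1 are all 1, so H_0 ≅ Z.
  H_1: rank ker ∂_1 − rank ∂_2 = (30 − 9) − 20 = 1, and ∂_2 has invariant factor 2 > 1, so H_1 ≅ Z ⊕ Z/2.
  H_2: rank ker ∂_2 − rank ∂_3 = (20 − 20) − 0 = 0, and there is no ∂_3, so H_2 ≅ 0.

As a check, the Euler characteristic is 10 − 30 + 20 = 0, which agrees with 1 − 1 + 0 = 0.

H_0 = Z,  H_1 = Z ⊕ Z/2,  H_2 = 0.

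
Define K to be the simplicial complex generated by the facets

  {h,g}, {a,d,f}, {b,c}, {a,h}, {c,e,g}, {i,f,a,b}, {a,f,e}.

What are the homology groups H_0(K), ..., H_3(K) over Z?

H_0 = Z,  H_1 = Z^2,  H_2 = 0,  H_3 = 0.

We work with the vertex ordering a < b < c < d < e < f < g < h < i. The simplices of K, each written with vertices in increasing order, are:

  0-simplices (9): a, b, c, d, e, f, g, h, i
  1-simplices (16): ab, ad, ae, af, ah, ai, bc, bf, bi, ce, cg, df, ef, eg, fi, gh
  2-simplices (7): abf, abi, adf, aef, afi, bfi, ceg
  3-simplices (1): abfi

Hence C_0 ≅ Z^9, C_1 ≅ Z^16, C_2 ≅ Z^7, C_3 ≅ Z^1.

Boundary ∂_1: C_1 → C_0 sends each edge [p,q] (with p < q) to q − p.
The 9×16 boundary matrix has rank 8 and Smith normal form diag(1,1,1,1,1,1,1,1).

The boundary map ∂_2: C_2 → C_1 sends each 2-simplex [p,q,r] to [q,r] − [p,r] + [p,q]. For instance
  ∂bfi = fi − bi + bf,
  ∂afi = fi − ai + af.
As a 16×7 matrix over Z this has rank 6, with invariant factors (1,1,1,1,1,1).

∂_3: C_3 → C_2 sends each 3-simplex σ to the alternating sum Σ_i (−1)^i (σ with its i-th vertex removed). For instance
  ∂abfi = bfi − afi + abi − abf.
The 7×1 boundary matrix has rank 1 and Smith normal form diag(1).

Computing H_k = (kernel of ∂_k) / (image of ∂_{k+1}):

  H_0: rank C_0 − rank ∂_1 = 9 − 8 = 1, and the invariant factors of ∂_1 are all 1, so H_0 = Z.
  H_1: rank ker ∂_1 − rank ∂_2 = (16 − 8) − 6 = 2, and the invariant factors of ∂_2 are all 1, so H_1 = Z^2.
  H_2: rank ker ∂_2 − rank ∂_3 = (7 − 6) − 1 = 0, and the invariant factors of ∂_3 are all 1, so H_2 = 0.
  H_3: rank ker ∂_3 − rank ∂_4 = (1 − 1) − 0 = 0, and there is no ∂_4, so H_3 = 0.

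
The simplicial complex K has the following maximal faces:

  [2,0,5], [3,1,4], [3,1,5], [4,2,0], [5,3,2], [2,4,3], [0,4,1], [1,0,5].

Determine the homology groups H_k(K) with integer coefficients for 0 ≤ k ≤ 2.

Order the vertices as 0 < 1 < 2 < 3 < 4 < 5. Listing each simplex with vertices in this order, K has dimension 2 with simplices:

  0-simplices (6): [0], [1], [2], [3], [4], [5]
  1-simplices (12): [0,1], [0,2], [0,4], [0,5], [1,3], [1,4], [1,5], [2,3], [2,4], [2,5], [3,4], [3,5]
  2-simplices (8): [0,1,4], [0,1,5], [0,2,4], [0,2,5], [1,3,4], [1,3,5], [2,3,4], [2,3,5]

Hence C_0 ≅ Z^6, C_1 ≅ Z^12, C_2 ≅ Z^8.

Boundary ∂_1: C_1 → C_0 maps an edge to its endpoints' difference, ∂[p,q] = q − p. For instance
  ∂[1,3] = [3] − [1].
This gives a 6×12 integer matrix of rank 5; reducing to Smith normal form yields diagonal entries (1,1,1,1,1).

The boundary map ∂_2: C_2 → C_1 sends each 2-simplex [p,q,r] to [q,r] − [p,r] + [p,q]. For instance
  ∂[1,3,4] = [3,4] − [1,4] + [1,3],
  ∂[0,2,4] = [2,4] − [0,4] + [0,2].
The resulting 12×8 matrix has rank 7, and its Smith normal form has invariant factors (1,1,1,1,1,1,1).

Computing H_k = (kernel of ∂_k) / (image of ∂_{k+1}):

  H_0: rank C_0 − rank ∂_1 = 6 − 5 = 1, and the invariant factors of ∂_1 are all 1, so H_0 = Z.
  H_1: rank ker ∂_1 − rank ∂_2 = (12 − 5) − 7 = 0, and the invariant factors of ∂_2 are all 1, so H_1 = 0.
  H_2: rank ker ∂_2 − rank ∂_3 = (8 − 7) − 0 = 1, and there is no ∂_3, so H_2 = Z.

(K is a triangulation of the 2-sphere S^2.)

H_0 ≅ Z,  H_1 = 0,  H_2 ≅ Z.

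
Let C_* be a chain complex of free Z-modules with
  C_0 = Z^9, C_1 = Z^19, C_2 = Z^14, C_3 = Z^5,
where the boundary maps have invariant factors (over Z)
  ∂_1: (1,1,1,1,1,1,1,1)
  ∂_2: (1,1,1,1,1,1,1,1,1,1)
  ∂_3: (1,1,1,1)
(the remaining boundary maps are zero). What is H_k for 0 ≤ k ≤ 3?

H_0: b_0 = 9 − 0 − 8 = 1; torsion from ∂_1 factors > 1: none. So H_0 ≅ Z.
H_1: b_1 = 19 − 8 − 10 = 1; torsion from ∂_2 factors > 1: none. So H_1 ≅ Z.
H_2: b_2 = 14 − 10 − 4 = 0; torsion from ∂_3 factors > 1: none. So H_2 ≅ 0.
H_3: b_3 = 5 − 4 − 0 = 1; torsion from ∂_4 factors > 1: none. So H_3 ≅ Z.

H_0 ≅ Z,  H_1 ≅ Z,  H_2 = 0,  H_3 ≅ Z.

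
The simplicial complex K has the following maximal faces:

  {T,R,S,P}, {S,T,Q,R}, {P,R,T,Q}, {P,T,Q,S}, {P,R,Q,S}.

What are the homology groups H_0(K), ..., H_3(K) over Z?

H_0 = Z,  H_1 = 0,  H_2 = 0,  H_3 = Z.

Fix the vertex order P < Q < R < S < T and write every simplex with vertices in increasing order. Then dim K = 3 and the simplices of K are:

  0-simplices (5): P, Q, R, S, T
  1-simplices (10): PQ, PR, PS, PT, QR, QS, QT, RS, RT, ST
  2-simplices (10): PQR, PQS, PQT, PRS, PRT, PST, QRS, QRT, QST, RST
  3-simplices (5): PQRS, PQRT, PQST, PRST, QRST

so the chain groups are C_0 ≅ Z^5, C_1 ≅ Z^10, C_2 ≅ Z^10, C_3 ≅ Z^5.

The boundary map ∂_1: C_1 → C_0 maps an edge to its endpoints' difference, ∂[p,q] = q − p. For instance
  ∂RT = T − R.
The 5×10 boundary matrix has rank 4 and Smith normal form diag(1,1,1,1).

∂_2: C_2 → C_1 sends each 2-simplex [p,q,r] to [q,r] − [p,r] + [p,q]. For instance
  ∂PQT = QT − PT + PQ,
  ∂PQS = QS − PS + PQ.
The resulting 10×10 matrix has rank 6, and its Smith normal form has invariant factors (1,1,1,1,1,1).

∂_3: C_3 → C_2 sends each 3-simplex σ to the alternating sum Σ_i (−1)^i (σ with its i-th vertex removed). For instance
  ∂QRST = RST − QST + QRT − QRS,
  ∂PQST = QST − PST + PQT − PQS.
The 10×5 boundary matrix has rank 4 and Smith normal form diag(1,1,1,1).

Computing H_k = (kernel of ∂_k) / (image of ∂_{k+1}):

  H_0: rank C_0 − rank ∂_1 = 5 − 4 = 1, and the invariant factors of ∂_1 are all 1, so H_0 ≅ Z.
  H_1: rank ker ∂_1 − rank ∂_2 = (10 − 4) − 6 = 0, and the invariant factors of ∂_2 are all 1, so H_1 ≅ 0.
  H_2: rank ker ∂_2 − rank ∂_3 = (10 − 6) − 4 = 0, and the invariant factors of ∂_3 are all 1, so H_2 ≅ 0.
  H_3: rank ker ∂_3 − rank ∂_4 = (5 − 4) − 0 = 1, and there is no ∂_4, so H_3 ≅ Z.

(K is a triangulation of the 3-sphere S^3.)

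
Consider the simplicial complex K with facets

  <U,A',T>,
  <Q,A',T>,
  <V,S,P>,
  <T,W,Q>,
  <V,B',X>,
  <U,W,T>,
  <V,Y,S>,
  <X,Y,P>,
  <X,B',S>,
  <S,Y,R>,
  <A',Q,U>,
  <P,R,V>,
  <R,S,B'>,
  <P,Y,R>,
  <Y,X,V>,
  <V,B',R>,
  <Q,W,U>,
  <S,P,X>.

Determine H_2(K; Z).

K has 12 vertices, 27 edges, 18 triangles.
rank ∂_2 = 17, rank ∂_3 = 0 ⇒ b_2 = 18 − 17 − 0 = 1. So H_2 ≅ Z.

H_2 = Z.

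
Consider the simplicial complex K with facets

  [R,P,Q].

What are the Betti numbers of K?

Order the vertices as P < Q < R. Listing each simplex with vertices in this order, K has dimension 2 with simplices:

  0-simplices (3): P, Q, R
  1-simplices (3): PQ, PR, QR
  2-simplices (1): PQR

giving chain groups C_0 ≅ Z^3, C_1 ≅ Z^3, C_2 ≅ Z^1.

Boundary ∂_1: C_1 → C_0 sends each edge [p,q] (with p < q) to q − p. For instance
  ∂PR = R − P.
This gives a 3×3 integer matrix of rank 2; reducing to Smith normal form yields diagonal entries (1,1).

The boundary map ∂_2: C_2 → C_1 sends each 2-simplex [p,q,r] to [q,r] − [p,r] + [p,q]. For instance
  ∂PQR = QR − PR + PQ.
The resulting 3×1 matrix has rank 1, and its Smith normal form has invariant factors (1).

Computing H_k = (kernel of ∂_k) / (image of ∂_{k+1}):

  H_0: rank C_0 − rank ∂_1 = 3 − 2 = 1, and the invariant factors of ∂_1 are all 1, so H_0 = Z.
  H_1: rank ker ∂_1 − rank ∂_2 = (3 − 2) − 1 = 0, and the invariant factors of ∂_2 are all 1, so H_1 = 0.
  H_2: rank ker ∂_2 − rank ∂_3 = (1 − 1) − 0 = 0, and there is no ∂_3, so H_2 = 0.

As a check, the Euler characteristic is 3 − 3 + 1 = 1, which agrees with 1 − 0 + 0 = 1.

Hence the Betti numbers are b_0 = 1, b_1 = 0, b_2 = 0.

b_0 = 1, b_1 = 0, b_2 = 0.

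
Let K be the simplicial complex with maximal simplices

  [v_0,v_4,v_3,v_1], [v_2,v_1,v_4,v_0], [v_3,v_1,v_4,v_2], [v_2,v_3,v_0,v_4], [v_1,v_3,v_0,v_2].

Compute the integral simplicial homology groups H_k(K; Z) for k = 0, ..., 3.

K has 5 vertices, 10 edges, 10 triangles, 5 3-simplices.
rank ∂_0 = 0, rank ∂_1 = 4 ⇒ b_0 = 5 − 0 − 4 = 1; all invariant factors of ∂_1 are 1 so no torsion. So H_0 = Z.
rank ∂_1 = 4, rank ∂_2 = 6 ⇒ b_1 = 10 − 4 − 6 = 0; all invariant factors of ∂_2 are 1 so no torsion. So H_1 = 0.
rank ∂_2 = 6, rank ∂_3 = 4 ⇒ b_2 = 10 − 6 − 4 = 0; all invariant factors of ∂_3 are 1 so no torsion. So H_2 = 0.
rank ∂_3 = 4, rank ∂_4 = 0 ⇒ b_3 = 5 − 4 − 0 = 1. So H_3 = Z.

H_0 = Z,  H_1 = 0,  H_2 = 0,  H_3 = Z.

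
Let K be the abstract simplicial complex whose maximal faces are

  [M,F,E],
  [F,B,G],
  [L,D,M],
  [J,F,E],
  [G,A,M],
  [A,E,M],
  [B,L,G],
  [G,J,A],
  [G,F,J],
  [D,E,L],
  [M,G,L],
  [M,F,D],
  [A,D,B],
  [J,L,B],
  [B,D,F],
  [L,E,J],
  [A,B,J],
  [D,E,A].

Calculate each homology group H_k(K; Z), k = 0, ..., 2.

H_0 ≅ Z,  H_1 ≅ Z ⊕ Z_2,  H_2 = 0.

Order the vertices as A < B < D < E < F < G < J < L < M. Listing each simplex with vertices in this order, K has dimension 2 with simplices:

  0-simplices (9): A, B, D, E, F, G, J, L, M
  1-simplices (27): AB, AD, AE, AG, AJ, AM, BD, BF, BG, BJ, BL, DE, DF, DL, DM, EF, EJ, EL, EM, FG, FJ, FM, GJ, GL, GM, JL, LM
  2-simplices (18): ABD, ABJ, ADE, AEM, AGJ, AGM, BDF, BFG, BGL, BJL, DEL, DFM, DLM, EFJ, EFM, EJL, FGJ, GLM

so the chain groups are C_0 ≅ Z^9, C_1 ≅ Z^27, C_2 ≅ Z^18.

∂_1: C_1 → C_0 maps an edge to its endpoints' difference, ∂[p,q] = q − p. For instance
  ∂AM = M − A.
As a 9×27 matrix over Z this has rank 8, with invariant factors (1,1,1,1,1,1,1,1).

Boundary ∂_2: C_2 → C_1 maps a triangle to the signed sum of its edges. For instance
  ∂AGM = GM − AM + AG,
  ∂ABJ = BJ − AJ + AB.
This gives a 27×18 integer matrix of rank 18; reducing to Smith normal form yields diagonal entries (1,1,1,1,1,1,1,1,1,1,1,1,1,1,1,1,1,2).

Reading off H_k = ker ∂_k / im ∂_{k+1}:

  H_0: rank C_0 − rank ∂_1 = 9 − 8 = 1, and the invariant factors of ∂_1 are all 1, so H_0 = Z.
  H_1: rank ker ∂_1 − rank ∂_2 = (27 − 8) − 18 = 1, and ∂_2 has invariant factor 2 > 1, so H_1 = Z ⊕ Z_2.
  H_2: rank ker ∂_2 − rank ∂_3 = (18 − 18) − 0 = 0, and there is no ∂_3, so H_2 = 0.

As a check, the Euler characteristic is 9 − 27 + 18 = 0, which agrees with 1 − 1 + 0 = 0.
(K is a triangulation of the Klein bottle.)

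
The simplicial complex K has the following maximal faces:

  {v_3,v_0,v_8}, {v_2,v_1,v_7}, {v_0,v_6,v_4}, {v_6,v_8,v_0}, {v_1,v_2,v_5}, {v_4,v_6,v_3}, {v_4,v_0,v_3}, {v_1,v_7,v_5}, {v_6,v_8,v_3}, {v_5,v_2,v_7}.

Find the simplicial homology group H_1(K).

K has 9 vertices, 15 edges, 10 triangles.
rank ∂_1 = 7, rank ∂_2 = 8 ⇒ b_1 = 15 − 7 − 8 = 0; all invariant factors of ∂_2 are 1 so no torsion. So H_1 ≅ 0.

H_1 = 0.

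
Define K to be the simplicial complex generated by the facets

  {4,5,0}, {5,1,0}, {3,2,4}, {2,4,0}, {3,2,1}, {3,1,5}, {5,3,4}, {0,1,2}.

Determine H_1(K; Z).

Fix the vertex order 0 < 1 < 2 < 3 < 4 < 5 and write every simplex with vertices in increasing order. Then dim K = 2 and the simplices of K are:

  0-simplices (6): [0], [1], [2], [3], [4], [5]
  1-simplices (12): [0,1], [0,2], [0,4], [0,5], [1,2], [1,3], [1,5], [2,3], [2,4], [3,4], [3,5], [4,5]
  2-simplices (8): [0,1,2], [0,1,5], [0,2,4], [0,4,5], [1,2,3], [1,3,5], [2,3,4], [3,4,5]

so the chain groups are C_0 ≅ Z^6, C_1 ≅ Z^12, C_2 ≅ Z^8.

∂_1: C_1 → C_0 maps an edge to its endpoints' difference, ∂[p,q] = q − p. For instance
  ∂[0,2] = [2] − [0].
The 6×12 boundary matrix has rank 5 and Smith normal form diag(1,1,1,1,1).

The boundary map ∂_2: C_2 → C_1 sends each 2-simplex [p,q,r] to [q,r] − [p,r] + [p,q]. For instance
  ∂[0,4,5] = [4,5] − [0,5] + [0,4],
  ∂[0,1,5] = [1,5] − [0,5] + [0,1].
The resulting 12×8 matrix has rank 7, and its Smith normal form has invariant factors (1,1,1,1,1,1,1).

Reading off H_k = ker ∂_k / im ∂_{k+1}:

  H_1: rank ker ∂_1 − rank ∂_2 = (12 − 5) − 7 = 0, and the invariant factors of ∂_2 are all 1, so H_1 ≅ 0.

H_1 = 0.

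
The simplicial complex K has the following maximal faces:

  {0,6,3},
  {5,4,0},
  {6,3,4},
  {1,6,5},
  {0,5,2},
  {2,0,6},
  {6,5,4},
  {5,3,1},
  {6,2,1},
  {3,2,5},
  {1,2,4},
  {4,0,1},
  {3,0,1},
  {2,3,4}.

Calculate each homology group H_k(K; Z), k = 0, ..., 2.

H_0 ≅ Z,  H_1 ≅ Z^2,  H_2 ≅ Z.

Take the total order 0 < 1 < 2 < 3 < 4 < 5 < 6 on the vertex set. Then K (dimension 2) consists of the simplices:

  0-simplices (7): [0], [1], [2], [3], [4], [5], [6]
  1-simplices (21): [0,1], [0,2], [0,3], [0,4], [0,5], [0,6], [1,2], [1,3], [1,4], [1,5], [1,6], [2,3], [2,4], [2,5], [2,6], [3,4], [3,5], [3,6], [4,5], [4,6], [5,6]
  2-simplices (14): [0,1,3], [0,1,4], [0,2,5], [0,2,6], [0,3,6], [0,4,5], [1,2,4], [1,2,6], [1,3,5], [1,5,6], [2,3,4], [2,3,5], [3,4,6], [4,5,6]

giving chain groups C_0 ≅ Z^7, C_1 ≅ Z^21, C_2 ≅ Z^14.

∂_1: C_1 → C_0 is given by ∂[p,q] = [q] − [p]. For instance
  ∂[1,4] = [4] − [1].
This gives a 7×21 integer matrix of rank 6; reducing to Smith normal form yields diagonal entries (1,1,1,1,1,1).

Boundary ∂_2: C_2 → C_1 acts by ∂[p,q,r] = [q,r] − [p,r] + [p,q]. For instance
  ∂[0,3,6] = [3,6] − [0,6] + [0,3],
  ∂[0,1,3] = [1,3] − [0,3] + [0,1].
This gives a 21×14 integer matrix of rank 13; reducing to Smith normal form yields diagonal entries (1,1,1,1,1,1,1,1,1,1,1,1,1).

Now H_k = ker ∂_k / im ∂_{k+1}, so:

  H_0: rank C_0 − rank ∂_1 = 7 − 6 = 1, and the invariant factors of ∂_1 are all 1, so H_0 = Z.
  H_1: rank ker ∂_1 − rank ∂_2 = (21 − 6) − 13 = 2, and the invariant factors of ∂_2 are all 1, so H_1 = Z^2.
  H_2: rank ker ∂_2 − rank ∂_3 = (14 − 13) − 0 = 1, and there is no ∂_3, so H_2 = Z.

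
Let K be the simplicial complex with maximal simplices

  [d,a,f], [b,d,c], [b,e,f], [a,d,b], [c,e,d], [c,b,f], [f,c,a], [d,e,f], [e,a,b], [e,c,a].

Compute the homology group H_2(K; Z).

Take the total order a < b < c < d < e < f on the vertex set. Then K (dimension 2) consists of the simplices:

  0-simplices (6): a, b, c, d, e, f
  1-simplices (15): ab, ac, ad, ae, af, bc, bd, be, bf, cd, ce, cf, de, df, ef
  2-simplices (10): abd, abe, ace, acf, adf, bcd, bcf, bef, cde, def

Hence C_0 ≅ Z^6, C_1 ≅ Z^15, C_2 ≅ Z^10.

Boundary ∂_1: C_1 → C_0 maps an edge to its endpoints' difference, ∂[p,q] = q − p.
This gives a 6×15 integer matrix of rank 5; reducing to Smith normal form yields diagonal entries (1,1,1,1,1).

Boundary ∂_2: C_2 → C_1 acts by ∂[p,q,r] = [q,r] − [p,r] + [p,q]. For instance
  ∂abe = be − ae + ab,
  ∂def = ef − df + de.
The 15×10 boundary matrix has rank 10 and Smith normal form diag(1,1,1,1,1,1,1,1,1,2).

Now H_k = ker ∂_k / im ∂_{k+1}, so:

  H_2: rank ker ∂_2 − rank ∂_3 = (10 − 10) − 0 = 0, and there is no ∂_3, so H_2 = 0.

(K is a triangulation of the real projective plane RP^2.)

H_2 ≅ 0.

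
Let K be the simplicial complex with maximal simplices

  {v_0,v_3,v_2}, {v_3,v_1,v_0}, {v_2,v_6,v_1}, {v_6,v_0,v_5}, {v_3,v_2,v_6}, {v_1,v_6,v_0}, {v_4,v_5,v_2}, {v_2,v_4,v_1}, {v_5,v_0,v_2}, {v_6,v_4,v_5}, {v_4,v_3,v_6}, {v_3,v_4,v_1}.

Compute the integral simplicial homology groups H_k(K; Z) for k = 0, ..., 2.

H_0 ≅ Z,  H_1 ≅ Z/2,  H_2 = 0.

Take the total order v_0 < v_1 < v_2 < v_3 < v_4 < v_5 < v_6 on the vertex set. Then K (dimension 2) consists of the simplices:

  0-simplices (7): [v_0], [v_1], [v_2], [v_3], [v_4], [v_5], [v_6]
  1-simplices (18): (18 of them)
  2-simplices (12): (12 of them)

so the chain groups are C_0 ≅ Z^7, C_1 ≅ Z^18, C_2 ≅ Z^12.

Boundary ∂_1: C_1 → C_0 maps an edge to its endpoints' difference, ∂[p,q] = q − p. For instance
  ∂[v_1,v_3] = [v_3] − [v_1].
The resulting 7×18 matrix has rank 6, and its Smith normal form has invariant factors (1,1,1,1,1,1).

∂_2: C_2 → C_1 acts by ∂[p,q,r] = [q,r] − [p,r] + [p,q]. For instance
  ∂[v_1,v_3,v_4] = [v_3,v_4] − [v_1,v_4] + [v_1,v_3],
  ∂[v_2,v_3,v_6] = [v_3,v_6] − [v_2,v_6] + [v_2,v_3].
The resulting 18×12 matrix has rank 12, and its Smith normal form has invariant factors (1,1,1,1,1,1,1,1,1,1,1,2).

Now H_k = ker ∂_k / im ∂_{k+1}, so:

  H_0: rank C_0 − rank ∂_1 = 7 − 6 = 1, and the invariant factors of ∂_1 are all 1, so H_0 ≅ Z.
  H_1: rank ker ∂_1 − rank ∂_2 = (18 − 6) − 12 = 0, and ∂_2 has invariant factor 2 > 1, so H_1 ≅ Z/2.
  H_2: rank ker ∂_2 − rank ∂_3 = (12 − 12) − 0 = 0, and there is no ∂_3, so H_2 ≅ 0.

(K is a triangulation of the real projective plane RP^2.)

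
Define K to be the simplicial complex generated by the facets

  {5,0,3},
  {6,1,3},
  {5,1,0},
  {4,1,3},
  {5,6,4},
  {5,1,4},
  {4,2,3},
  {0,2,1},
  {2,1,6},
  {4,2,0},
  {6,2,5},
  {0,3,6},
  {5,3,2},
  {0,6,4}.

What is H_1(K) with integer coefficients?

Order the vertices as 0 < 1 < 2 < 3 < 4 < 5 < 6. Listing each simplex with vertices in this order, K has dimension 2 with simplices:

  0-simplices (7): [0], [1], [2], [3], [4], [5], [6]
  1-simplices (21): [0,1], [0,2], [0,3], [0,4], [0,5], [0,6], [1,2], [1,3], [1,4], [1,5], [1,6], [2,3], [2,4], [2,5], [2,6], [3,4], [3,5], [3,6], [4,5], [4,6], [5,6]
  2-simplices (14): [0,1,2], [0,1,5], [0,2,4], [0,3,5], [0,3,6], [0,4,6], [1,2,6], [1,3,4], [1,3,6], [1,4,5], [2,3,4], [2,3,5], [2,5,6], [4,5,6]

giving chain groups C_0 ≅ Z^7, C_1 ≅ Z^21, C_2 ≅ Z^14.

∂_1: C_1 → C_0 is given by ∂[p,q] = [q] − [p].
The 7×21 boundary matrix has rank 6 and Smith normal form diag(1,1,1,1,1,1).

The boundary map ∂_2: C_2 → C_1 sends each 2-simplex [p,q,r] to [q,r] − [p,r] + [p,q]. For instance
  ∂[0,3,6] = [3,6] − [0,6] + [0,3],
  ∂[1,2,6] = [2,6] − [1,6] + [1,2].
The resulting 21×14 matrix has rank 13, and its Smith normal form has invariant factors (1,1,1,1,1,1,1,1,1,1,1,1,1).

Computing H_k = (kernel of ∂_k) / (image of ∂_{k+1}):

  H_1: rank ker ∂_1 − rank ∂_2 = (21 − 6) − 13 = 2, and the invariant factors of ∂_2 are all 1, so H_1 ≅ Z^2.

H_1 = Z^2.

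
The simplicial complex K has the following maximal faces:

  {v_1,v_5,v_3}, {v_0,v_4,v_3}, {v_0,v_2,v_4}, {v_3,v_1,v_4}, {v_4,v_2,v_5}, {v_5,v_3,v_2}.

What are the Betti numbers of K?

Take the total order v_0 < v_1 < v_2 < v_3 < v_4 < v_5 on the vertex set. Then K (dimension 2) consists of the simplices:

  0-simplices (6): [v_0], [v_1], [v_2], [v_3], [v_4], [v_5]
  1-simplices (12): [v_0,v_2], [v_0,v_3], [v_0,v_4], [v_1,v_3], [v_1,v_4], [v_1,v_5], [v_2,v_3], [v_2,v_4], [v_2,v_5], [v_3,v_4], [v_3,v_5], [v_4,v_5]
  2-simplices (6): [v_0,v_2,v_4], [v_0,v_3,v_4], [v_1,v_3,v_4], [v_1,v_3,v_5], [v_2,v_3,v_5], [v_2,v_4,v_5]

Hence C_0 ≅ Z^6, C_1 ≅ Z^12, C_2 ≅ Z^6.

Boundary ∂_1: C_1 → C_0 maps an edge to its endpoints' difference, ∂[p,q] = q − p. For instance
  ∂[v_0,v_4] = [v_4] − [v_0].
The resulting 6×12 matrix has rank 5, and its Smith normal form has invariant factors (1,1,1,1,1).

∂_2: C_2 → C_1 sends each 2-simplex [p,q,r] to [q,r] − [p,r] + [p,q]. For instance
  ∂[v_0,v_2,v_4] = [v_2,v_4] − [v_0,v_4] + [v_0,v_2],
  ∂[v_2,v_4,v_5] = [v_4,v_5] − [v_2,v_5] + [v_2,v_4].
As a 12×6 matrix over Z this has rank 6, with invariant factors (1,1,1,1,1,1).

Reading off H_k = ker ∂_k / im ∂_{k+1}:

  H_0: rank C_0 − rank ∂_1 = 6 − 5 = 1, and the invariant factors of ∂_1 are all 1, so H_0 = Z.
  H_1: rank ker ∂_1 − rank ∂_2 = (12 − 5) − 6 = 1, and the invariant factors of ∂_2 are all 1, so H_1 = Z.
  H_2: rank ker ∂_2 − rank ∂_3 = (6 − 6) − 0 = 0, and there is no ∂_3, so H_2 = 0.

(K is a triangulation of the cylinder S^1 x I.)

Hence the Betti numbers are b_0 = 1, b_1 = 1, b_2 = 0.

b_0 = 1, b_1 = 1, b_2 = 0.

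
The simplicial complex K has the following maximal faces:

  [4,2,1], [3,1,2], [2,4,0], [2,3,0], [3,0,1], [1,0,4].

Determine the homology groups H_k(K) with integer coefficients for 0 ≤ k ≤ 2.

H_0 = Z,  H_1 = 0,  H_2 = Z.

Fix the vertex order 0 < 1 < 2 < 3 < 4 and write every simplex with vertices in increasing order. Then dim K = 2 and the simplices of K are:

  0-simplices (5): [0], [1], [2], [3], [4]
  1-simplices (9): [0,1], [0,2], [0,3], [0,4], [1,2], [1,3], [1,4], [2,3], [2,4]
  2-simplices (6): [0,1,3], [0,1,4], [0,2,3], [0,2,4], [1,2,3], [1,2,4]

so the chain groups are C_0 ≅ Z^5, C_1 ≅ Z^9, C_2 ≅ Z^6.

The boundary map ∂_1: C_1 → C_0 sends each edge [p,q] (with p < q) to q − p. For instance
  ∂[0,3] = [3] − [0].
As a 5×9 matrix over Z this has rank 4, with invariant factors (1,1,1,1).

The boundary map ∂_2: C_2 → C_1 acts by ∂[p,q,r] = [q,r] − [p,r] + [p,q]. For instance
  ∂[1,2,3] = [2,3] − [1,3] + [1,2],
  ∂[0,2,3] = [2,3] − [0,3] + [0,2].
As a 9×6 matrix over Z this has rank 5, with invariant factors (1,1,1,1,1).

Reading off H_k = ker ∂_k / im ∂_{k+1}:

  H_0: rank C_0 − rank ∂_1 = 5 − 4 = 1, and the invariant factors of ∂_1 are all 1, so H_0 ≅ Z.
  H_1: rank ker ∂_1 − rank ∂_2 = (9 − 4) − 5 = 0, and the invariant factors of ∂_2 are all 1, so H_1 ≅ 0.
  H_2: rank ker ∂_2 − rank ∂_3 = (6 − 5) − 0 = 1, and there is no ∂_3, so H_2 ≅ Z.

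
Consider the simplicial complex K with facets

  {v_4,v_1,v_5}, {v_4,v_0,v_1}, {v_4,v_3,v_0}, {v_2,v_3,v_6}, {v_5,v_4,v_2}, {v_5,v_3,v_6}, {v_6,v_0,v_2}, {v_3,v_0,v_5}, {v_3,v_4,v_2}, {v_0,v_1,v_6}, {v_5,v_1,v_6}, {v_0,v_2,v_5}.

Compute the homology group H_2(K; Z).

H_2 ≅ 0.

Fix the vertex order v_0 < v_1 < v_2 < v_3 < v_4 < v_5 < v_6 and write every simplex with vertices in increasing order. Then dim K = 2 and the simplices of K are:

  0-simplices (7): [v_0], [v_1], [v_2], [v_3], [v_4], [v_5], [v_6]
  1-simplices (18): (18 of them)
  2-simplices (12): (12 of them)

so the chain groups are C_0 ≅ Z^7, C_1 ≅ Z^18, C_2 ≅ Z^12.

The boundary map ∂_1: C_1 → C_0 sends each edge [p,q] (with p < q) to q − p. For instance
  ∂[v_0,v_3] = [v_3] − [v_0].
As a 7×18 matrix over Z this has rank 6, with invariant factors (1,1,1,1,1,1).

The boundary map ∂_2: C_2 → C_1 acts by ∂[p,q,r] = [q,r] − [p,r] + [p,q]. For instance
  ∂[v_2,v_3,v_6] = [v_3,v_6] − [v_2,v_6] + [v_2,v_3],
  ∂[v_3,v_5,v_6] = [v_5,v_6] − [v_3,v_6] + [v_3,v_5].
The resulting 18×12 matrix has rank 12, and its Smith normal form has invariant factors (1,1,1,1,1,1,1,1,1,1,1,2).

Reading off H_k = ker ∂_k / im ∂_{k+1}:

  H_2: rank ker ∂_2 − rank ∂_3 = (12 − 12) − 0 = 0, and there is no ∂_3, so H_2 = 0.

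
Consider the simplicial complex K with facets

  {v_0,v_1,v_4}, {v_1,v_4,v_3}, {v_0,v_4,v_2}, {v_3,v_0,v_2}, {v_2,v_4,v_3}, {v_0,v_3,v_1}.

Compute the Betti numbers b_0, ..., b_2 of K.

b_0 = 1, b_1 = 0, b_2 = 1.

We work with the vertex ordering v_0 < v_1 < v_2 < v_3 < v_4. The simplices of K, each written with vertices in increasing order, are:

  0-simplices (5): [v_0], [v_1], [v_2], [v_3], [v_4]
  1-simplices (9): [v_0,v_1], [v_0,v_2], [v_0,v_3], [v_0,v_4], [v_1,v_3], [v_1,v_4], [v_2,v_3], [v_2,v_4], [v_3,v_4]
  2-simplices (6): [v_0,v_1,v_3], [v_0,v_1,v_4], [v_0,v_2,v_3], [v_0,v_2,v_4], [v_1,v_3,v_4], [v_2,v_3,v_4]

Hence C_0 ≅ Z^5, C_1 ≅ Z^9, C_2 ≅ Z^6.

∂_1: C_1 → C_0 is given by ∂[p,q] = [q] − [p]. For instance
  ∂[v_2,v_4] = [v_4] − [v_2].
The resulting 5×9 matrix has rank 4, and its Smith normal form has invariant factors (1,1,1,1).

∂_2: C_2 → C_1 sends each 2-simplex [p,q,r] to [q,r] − [p,r] + [p,q]. For instance
  ∂[v_0,v_1,v_4] = [v_1,v_4] − [v_0,v_4] + [v_0,v_1],
  ∂[v_0,v_2,v_4] = [v_2,v_4] − [v_0,v_4] + [v_0,v_2].
The 9×6 boundary matrix has rank 5 and Smith normal form diag(1,1,1,1,1).

From H_k ≅ ker(∂_k) / im(∂_{k+1}) we obtain:

  H_0: rank C_0 − rank ∂_1 = 5 − 4 = 1, and the invariant factors of ∂_1 are all 1, so H_0 = Z.
  H_1: rank ker ∂_1 − rank ∂_2 = (9 − 4) − 5 = 0, and the invariant factors of ∂_2 are all 1, so H_1 = 0.
  H_2: rank ker ∂_2 − rank ∂_3 = (6 − 5) − 0 = 1, and there is no ∂_3, so H_2 = Z.

As a check, the Euler characteristic is 5 − 9 + 6 = 2, which agrees with 1 − 0 + 1 = 2.

Hence the Betti numbers are b_0 = 1, b_1 = 0, b_2 = 1.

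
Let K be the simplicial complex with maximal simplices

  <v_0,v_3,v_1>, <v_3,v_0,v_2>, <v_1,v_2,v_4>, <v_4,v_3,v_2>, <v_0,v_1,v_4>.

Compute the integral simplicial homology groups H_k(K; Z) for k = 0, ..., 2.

Fix the vertex order v_0 < v_1 < v_2 < v_3 < v_4 and write every simplex with vertices in increasing order. Then dim K = 2 and the simplices of K are:

  0-simplices (5): [v_0], [v_1], [v_2], [v_3], [v_4]
  1-simplices (10): [v_0,v_1], [v_0,v_2], [v_0,v_3], [v_0,v_4], [v_1,v_2], [v_1,v_3], [v_1,v_4], [v_2,v_3], [v_2,v_4], [v_3,v_4]
  2-simplices (5): [v_0,v_1,v_3], [v_0,v_1,v_4], [v_0,v_2,v_3], [v_1,v_2,v_4], [v_2,v_3,v_4]

so the chain groups are C_0 ≅ Z^5, C_1 ≅ Z^10, C_2 ≅ Z^5.

∂_1: C_1 → C_0 is given by ∂[p,q] = [q] − [p]. For instance
  ∂[v_1,v_4] = [v_4] − [v_1].
As a 5×10 matrix over Z this has rank 4, with invariant factors (1,1,1,1).

Boundary ∂_2: C_2 → C_1 acts by ∂[p,q,r] = [q,r] − [p,r] + [p,q]. For instance
  ∂[v_2,v_3,v_4] = [v_3,v_4] − [v_2,v_4] + [v_2,v_3],
  ∂[v_0,v_1,v_3] = [v_1,v_3] − [v_0,v_3] + [v_0,v_1].
The resulting 10×5 matrix has rank 5, and its Smith normal form has invariant factors (1,1,1,1,1).

Now H_k = ker ∂_k / im ∂_{k+1}, so:

  H_0: rank C_0 − rank ∂_1 = 5 − 4 = 1, and the invariant factors of ∂_1 are all 1, so H_0 = Z.
  H_1: rank ker ∂_1 − rank ∂_2 = (10 − 4) − 5 = 1, and the invariant factors of ∂_2 are all 1, so H_1 = Z.
  H_2: rank ker ∂_2 − rank ∂_3 = (5 − 5) − 0 = 0, and there is no ∂_3, so H_2 = 0.

As a check, the Euler characteristic is 5 − 10 + 5 = 0, which agrees with 1 − 1 + 0 = 0.
(K is a triangulation of the Möbius band.)

H_0 = Z,  H_1 = Z,  H_2 = 0.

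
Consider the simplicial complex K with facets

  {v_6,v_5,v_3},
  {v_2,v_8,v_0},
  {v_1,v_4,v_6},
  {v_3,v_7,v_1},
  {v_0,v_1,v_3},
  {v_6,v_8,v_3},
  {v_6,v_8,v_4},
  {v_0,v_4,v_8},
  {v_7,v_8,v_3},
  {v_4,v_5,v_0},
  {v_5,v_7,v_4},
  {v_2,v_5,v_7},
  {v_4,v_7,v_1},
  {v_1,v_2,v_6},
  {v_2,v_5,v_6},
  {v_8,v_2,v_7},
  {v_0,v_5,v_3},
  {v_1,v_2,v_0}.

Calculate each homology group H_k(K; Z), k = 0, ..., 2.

H_0 ≅ Z,  H_1 ≅ Z^2,  H_2 ≅ Z.

Take the total order v_0 < v_1 < v_2 < v_3 < v_4 < v_5 < v_6 < v_7 < v_8 on the vertex set. Then K (dimension 2) consists of the simplices:

  0-simplices (9): [v_0], [v_1], [v_2], [v_3], [v_4], [v_5], [v_6], [v_7], [v_8]
  1-simplices (27): (27 of them)
  2-simplices (18): (18 of them)

so the chain groups are C_0 ≅ Z^9, C_1 ≅ Z^27, C_2 ≅ Z^18.

∂_1: C_1 → C_0 sends each edge [p,q] (with p < q) to q − p. For instance
  ∂[v_0,v_5] = [v_5] − [v_0].
As a 9×27 matrix over Z this has rank 8, with invariant factors (1,1,1,1,1,1,1,1).

∂_2: C_2 → C_1 sends each 2-simplex [p,q,r] to [q,r] − [p,r] + [p,q]. For instance
  ∂[v_4,v_6,v_8] = [v_6,v_8] − [v_4,v_8] + [v_4,v_6],
  ∂[v_1,v_2,v_6] = [v_2,v_6] − [v_1,v_6] + [v_1,v_2].
As a 27×18 matrix over Z this has rank 17, with invariant factors (1,1,1,1,1,1,1,1,1,1,1,1,1,1,1,1,1).

From H_k ≅ ker(∂_k) / im(∂_{k+1}) we obtain:

  H_0: rank C_0 − rank ∂_1 = 9 − 8 = 1, and the invariant factors of ∂_1 are all 1, so H_0 ≅ Z.
  H_1: rank ker ∂_1 − rank ∂_2 = (27 − 8) − 17 = 2, and the invariant factors of ∂_2 are all 1, so H_1 ≅ Z^2.
  H_2: rank ker ∂_2 − rank ∂_3 = (18 − 17) − 0 = 1, and there is no ∂_3, so H_2 ≅ Z.

As a check, the Euler characteristic is 9 − 27 + 18 = 0, which agrees with 1 − 2 + 1 = 0.
(K is a triangulation of the torus T^2.)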